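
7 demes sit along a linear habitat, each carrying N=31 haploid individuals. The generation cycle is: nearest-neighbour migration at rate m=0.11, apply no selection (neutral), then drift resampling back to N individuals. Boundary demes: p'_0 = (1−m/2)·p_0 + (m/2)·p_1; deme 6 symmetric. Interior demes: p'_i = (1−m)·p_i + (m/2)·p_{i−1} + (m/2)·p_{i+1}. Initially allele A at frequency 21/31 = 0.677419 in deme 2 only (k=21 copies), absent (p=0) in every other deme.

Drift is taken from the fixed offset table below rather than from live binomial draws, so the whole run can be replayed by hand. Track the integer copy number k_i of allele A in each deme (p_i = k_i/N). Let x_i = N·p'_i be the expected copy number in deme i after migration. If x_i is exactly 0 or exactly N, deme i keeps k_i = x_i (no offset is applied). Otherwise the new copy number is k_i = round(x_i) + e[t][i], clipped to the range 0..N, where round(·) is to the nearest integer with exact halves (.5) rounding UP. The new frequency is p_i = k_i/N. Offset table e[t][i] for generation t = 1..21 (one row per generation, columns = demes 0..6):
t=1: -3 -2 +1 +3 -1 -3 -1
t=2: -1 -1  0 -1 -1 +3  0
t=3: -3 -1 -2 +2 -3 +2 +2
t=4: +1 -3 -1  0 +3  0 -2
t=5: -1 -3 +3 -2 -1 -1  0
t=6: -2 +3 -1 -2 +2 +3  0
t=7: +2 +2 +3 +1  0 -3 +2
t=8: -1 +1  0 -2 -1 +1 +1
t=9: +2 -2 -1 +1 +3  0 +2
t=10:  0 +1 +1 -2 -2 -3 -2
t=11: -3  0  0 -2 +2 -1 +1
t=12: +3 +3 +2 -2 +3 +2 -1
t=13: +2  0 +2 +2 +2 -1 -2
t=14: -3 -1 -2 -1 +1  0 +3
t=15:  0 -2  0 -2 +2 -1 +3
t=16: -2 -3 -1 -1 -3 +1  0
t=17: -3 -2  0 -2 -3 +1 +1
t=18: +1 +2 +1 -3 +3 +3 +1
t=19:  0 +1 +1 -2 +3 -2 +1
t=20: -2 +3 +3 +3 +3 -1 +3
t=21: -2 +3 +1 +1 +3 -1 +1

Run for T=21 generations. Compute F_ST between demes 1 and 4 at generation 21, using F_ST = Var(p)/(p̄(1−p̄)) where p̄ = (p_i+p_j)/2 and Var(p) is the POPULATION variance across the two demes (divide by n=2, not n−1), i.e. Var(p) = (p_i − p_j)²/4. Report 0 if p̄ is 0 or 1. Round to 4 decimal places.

t=0: k=[0 0 21 0 0 0 0]
t=1: x=[0.0000 1.1550 18.6900 1.1550 0.0000 0.0000 0.0000] k=[0 0 20 4 0 0 0]
t=2: x=[0.0000 1.1000 18.0200 4.6600 0.2200 0.0000 0.0000] k=[0 0 18 4 0 0 0]
t=3: x=[0.0000 0.9900 16.2400 4.5500 0.2200 0.0000 0.0000] k=[0 0 14 7 0 0 0]
t=4: x=[0.0000 0.7700 12.8450 7.0000 0.3850 0.0000 0.0000] k=[0 0 12 7 3 0 0]
t=5: x=[0.0000 0.6600 11.0650 7.0550 3.0550 0.1650 0.0000] k=[0 0 14 5 2 0 0]
t=6: x=[0.0000 0.7700 12.7350 5.3300 2.0550 0.1100 0.0000] k=[0 4 12 3 4 3 0]
t=7: x=[0.2200 4.2200 11.0650 3.5500 3.8900 2.8900 0.1650] k=[2 6 14 5 4 0 2]
t=8: x=[2.2200 6.2200 13.0650 5.4400 3.8350 0.3300 1.8900] k=[1 7 13 3 3 1 3]
t=9: x=[1.3300 7.0000 12.1200 3.5500 2.8900 1.2200 2.8900] k=[3 5 11 5 6 1 5]
t=10: x=[3.1100 5.2200 10.3400 5.3850 5.6700 1.4950 4.7800] k=[3 6 11 3 4 0 3]
t=11: x=[3.1650 6.1100 10.2850 3.4950 3.7250 0.3850 2.8350] k=[0 6 10 1 6 0 4]
t=12: x=[0.3300 5.8900 9.2850 1.7700 5.3950 0.5500 3.7800] k=[3 9 11 0 8 3 3]
t=13: x=[3.3300 8.7800 10.2850 1.0450 7.2850 3.2750 3.0000] k=[5 9 12 3 9 2 1]
t=14: x=[5.2200 8.9450 11.3400 3.8250 8.2850 2.3300 1.0550] k=[2 8 9 3 9 2 4]
t=15: x=[2.3300 7.7250 8.6150 3.6600 8.2850 2.4950 3.8900] k=[2 6 9 2 10 1 7]
t=16: x=[2.2200 5.9450 8.4500 2.8250 9.0650 1.8250 6.6700] k=[0 3 7 2 6 3 7]
t=17: x=[0.1650 3.0550 6.5050 2.4950 5.6150 3.3850 6.7800] k=[0 1 7 0 3 4 8]
t=18: x=[0.0550 1.2750 6.2850 0.5500 2.8900 4.1650 7.7800] k=[1 3 7 0 6 7 9]
t=19: x=[1.1100 3.1100 6.3950 0.7150 5.7250 7.0550 8.8900] k=[1 4 7 0 9 5 10]
t=20: x=[1.1650 4.0000 6.4500 0.8800 8.2850 5.4950 9.7250] k=[0 7 9 4 11 4 13]
t=21: x=[0.3850 6.7250 8.6150 4.6600 10.2300 4.8800 12.5050] k=[0 10 10 6 13 4 14]

0.0100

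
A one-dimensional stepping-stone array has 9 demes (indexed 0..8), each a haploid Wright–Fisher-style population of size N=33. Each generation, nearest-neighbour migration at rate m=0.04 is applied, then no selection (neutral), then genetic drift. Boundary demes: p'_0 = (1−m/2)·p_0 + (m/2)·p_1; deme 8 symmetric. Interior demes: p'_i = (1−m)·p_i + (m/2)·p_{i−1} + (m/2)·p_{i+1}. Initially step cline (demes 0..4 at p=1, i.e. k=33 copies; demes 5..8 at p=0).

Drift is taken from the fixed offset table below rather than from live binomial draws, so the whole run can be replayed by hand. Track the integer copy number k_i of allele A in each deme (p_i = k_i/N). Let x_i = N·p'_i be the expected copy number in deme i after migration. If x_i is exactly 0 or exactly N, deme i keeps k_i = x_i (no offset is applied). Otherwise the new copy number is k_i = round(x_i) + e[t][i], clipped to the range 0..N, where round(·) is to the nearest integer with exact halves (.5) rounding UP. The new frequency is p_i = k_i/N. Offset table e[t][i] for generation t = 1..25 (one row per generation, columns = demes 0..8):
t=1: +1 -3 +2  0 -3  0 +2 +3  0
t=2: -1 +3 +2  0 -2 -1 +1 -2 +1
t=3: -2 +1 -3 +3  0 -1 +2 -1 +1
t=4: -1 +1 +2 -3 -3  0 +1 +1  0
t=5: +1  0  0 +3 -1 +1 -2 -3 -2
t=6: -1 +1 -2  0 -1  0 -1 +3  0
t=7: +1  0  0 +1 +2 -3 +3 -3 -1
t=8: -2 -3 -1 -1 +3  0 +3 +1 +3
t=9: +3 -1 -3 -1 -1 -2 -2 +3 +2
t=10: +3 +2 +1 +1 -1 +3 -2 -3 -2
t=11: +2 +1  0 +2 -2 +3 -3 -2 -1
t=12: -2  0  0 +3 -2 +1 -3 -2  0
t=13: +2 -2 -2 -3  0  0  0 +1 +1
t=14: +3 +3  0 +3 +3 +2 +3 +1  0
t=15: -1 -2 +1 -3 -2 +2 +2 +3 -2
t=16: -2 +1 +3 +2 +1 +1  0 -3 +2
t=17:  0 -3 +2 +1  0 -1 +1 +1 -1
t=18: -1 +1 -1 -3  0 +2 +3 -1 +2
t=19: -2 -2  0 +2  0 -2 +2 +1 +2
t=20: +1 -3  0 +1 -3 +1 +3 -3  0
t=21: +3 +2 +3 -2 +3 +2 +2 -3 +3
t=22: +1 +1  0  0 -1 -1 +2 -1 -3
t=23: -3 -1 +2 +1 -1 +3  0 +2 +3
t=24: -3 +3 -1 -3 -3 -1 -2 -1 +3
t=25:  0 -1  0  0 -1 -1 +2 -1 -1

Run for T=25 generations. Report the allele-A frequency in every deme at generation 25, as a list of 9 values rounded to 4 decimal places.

[0.8182, 0.8788, 0.9697, 0.8788, 0.5152, 0.4545, 0.5455, 0.0303, 0.3030]

t=0: k=[33 33 33 33 33 0 0 0 0]
t=1: x=[33.0000 33.0000 33.0000 33.0000 32.3400 0.6600 0.0000 0.0000 0.0000] k=[33 33 33 33 29 1 0 0 0]
t=2: x=[33.0000 33.0000 33.0000 32.9200 28.5200 1.5400 0.0200 0.0000 0.0000] k=[33 33 33 33 27 1 1 0 0]
t=3: x=[33.0000 33.0000 33.0000 32.8800 26.6000 1.5200 0.9800 0.0200 0.0000] k=[33 33 33 33 27 1 3 0 0]
t=4: x=[33.0000 33.0000 33.0000 32.8800 26.6000 1.5600 2.9000 0.0600 0.0000] k=[33 33 33 30 24 2 4 1 0]
t=5: x=[33.0000 33.0000 32.9400 29.9400 23.6800 2.4800 3.9000 1.0400 0.0200] k=[33 33 33 33 23 3 2 0 0]
t=6: x=[33.0000 33.0000 33.0000 32.8000 22.8000 3.3800 1.9800 0.0400 0.0000] k=[33 33 33 33 22 3 1 3 0]
t=7: x=[33.0000 33.0000 33.0000 32.7800 21.8400 3.3400 1.0800 2.9000 0.0600] k=[33 33 33 33 24 0 4 0 0]
t=8: x=[33.0000 33.0000 33.0000 32.8200 23.7000 0.5600 3.8400 0.0800 0.0000] k=[33 33 33 32 27 1 7 1 0]
t=9: x=[33.0000 33.0000 32.9800 31.9200 26.5800 1.6400 6.7600 1.1000 0.0200] k=[33 33 30 31 26 0 5 4 2]
t=10: x=[33.0000 32.9400 30.0800 30.8800 25.5800 0.6200 4.8800 3.9800 2.0400] k=[33 33 31 32 25 4 3 1 0]
t=11: x=[33.0000 32.9600 31.0600 31.8400 24.7200 4.4000 2.9800 1.0200 0.0200] k=[33 33 31 33 23 7 0 0 0]
t=12: x=[33.0000 32.9600 31.0800 32.7600 22.8800 7.1800 0.1400 0.0000 0.0000] k=[33 33 31 33 21 8 0 0 0]
t=13: x=[33.0000 32.9600 31.0800 32.7200 20.9800 8.1000 0.1600 0.0000 0.0000] k=[33 31 29 30 21 8 0 0 0]
t=14: x=[32.9600 31.0000 29.0600 29.8000 20.9200 8.1000 0.1600 0.0000 0.0000] k=[33 33 29 33 24 10 3 0 0]
t=15: x=[33.0000 32.9200 29.1600 32.7400 23.9000 10.1400 3.0800 0.0600 0.0000] k=[33 31 30 30 22 12 5 3 0]
t=16: x=[32.9600 31.0200 30.0200 29.8400 21.9600 12.0600 5.1000 2.9800 0.0600] k=[31 32 33 32 23 13 5 0 2]
t=17: x=[31.0200 32.0000 32.9600 31.8400 22.9800 13.0400 5.0600 0.1400 1.9600] k=[31 29 33 33 23 12 6 1 1]
t=18: x=[30.9600 29.1200 32.9200 32.8000 22.9800 12.1000 6.0200 1.1000 1.0000] k=[30 30 32 30 23 14 9 0 3]
t=19: x=[30.0000 30.0400 31.9200 29.9000 22.9600 14.0800 8.9200 0.2400 2.9400] k=[28 28 32 32 23 12 11 1 5]
t=20: x=[28.0000 28.0800 31.9200 31.8200 22.9600 12.2000 10.8200 1.2800 4.9200] k=[29 25 32 33 20 13 14 0 5]
t=21: x=[28.9200 25.2200 31.8800 32.7200 20.1200 13.1600 13.7000 0.3800 4.9000] k=[32 27 33 31 23 15 16 0 8]
t=22: x=[31.9000 27.2200 32.8400 30.8800 23.0000 15.1800 15.6600 0.4800 7.8400] k=[33 28 33 31 22 14 18 0 5]
t=23: x=[32.9000 28.2000 32.8600 30.8600 22.0200 14.2400 17.5600 0.4600 4.9000] k=[30 27 33 32 21 17 18 2 8]
t=24: x=[29.9400 27.1800 32.8600 31.8000 21.1400 17.1000 17.6600 2.4400 7.8800] k=[27 30 32 29 18 16 16 1 11]
t=25: x=[27.0600 29.9800 31.9000 28.8400 18.1800 16.0400 15.7000 1.5000 10.8000] k=[27 29 32 29 17 15 18 1 10]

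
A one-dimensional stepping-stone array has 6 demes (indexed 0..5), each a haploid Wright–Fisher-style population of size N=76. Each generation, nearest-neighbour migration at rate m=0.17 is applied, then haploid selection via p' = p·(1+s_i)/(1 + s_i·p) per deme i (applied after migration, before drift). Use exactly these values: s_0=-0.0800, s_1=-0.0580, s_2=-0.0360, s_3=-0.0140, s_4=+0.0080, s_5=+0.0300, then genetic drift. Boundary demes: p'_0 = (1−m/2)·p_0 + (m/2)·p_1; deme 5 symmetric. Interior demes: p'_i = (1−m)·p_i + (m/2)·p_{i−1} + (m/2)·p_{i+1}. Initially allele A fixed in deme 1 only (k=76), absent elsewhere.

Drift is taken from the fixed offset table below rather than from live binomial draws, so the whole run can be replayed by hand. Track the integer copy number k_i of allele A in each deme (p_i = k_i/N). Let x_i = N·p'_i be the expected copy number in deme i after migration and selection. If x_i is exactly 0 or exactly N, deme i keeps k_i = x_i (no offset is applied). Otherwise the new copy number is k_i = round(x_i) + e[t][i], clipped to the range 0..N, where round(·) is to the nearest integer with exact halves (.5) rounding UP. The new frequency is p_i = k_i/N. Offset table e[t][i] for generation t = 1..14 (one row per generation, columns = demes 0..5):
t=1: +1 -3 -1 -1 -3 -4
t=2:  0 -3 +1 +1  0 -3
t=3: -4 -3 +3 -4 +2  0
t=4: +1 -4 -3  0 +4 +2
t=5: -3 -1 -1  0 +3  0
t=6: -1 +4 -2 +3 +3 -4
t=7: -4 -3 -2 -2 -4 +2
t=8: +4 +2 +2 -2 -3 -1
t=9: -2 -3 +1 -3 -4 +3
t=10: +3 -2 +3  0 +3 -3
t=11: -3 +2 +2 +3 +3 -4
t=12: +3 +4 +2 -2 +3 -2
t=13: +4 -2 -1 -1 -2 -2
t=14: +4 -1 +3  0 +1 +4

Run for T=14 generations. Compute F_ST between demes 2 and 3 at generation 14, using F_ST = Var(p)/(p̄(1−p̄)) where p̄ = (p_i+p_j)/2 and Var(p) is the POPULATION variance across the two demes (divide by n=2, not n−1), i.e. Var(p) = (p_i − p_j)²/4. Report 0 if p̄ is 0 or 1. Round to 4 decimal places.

0.0321

t=0: k=[0 76 0 0 0 0]
t=1: x=[5.9839 62.4266 6.2466 0.0000 0.0000 0.0000] k=[7 59 5 0 0 0]
t=2: x=[10.6342 48.9584 8.8736 0.4191 0.0000 0.0000] k=[11 46 10 1 0 0]
t=3: x=[13.0490 38.8314 11.9218 1.6570 0.0857 0.0000] k=[9 36 15 0 2 0]
t=4: x=[10.5164 30.8194 15.0623 1.4251 1.6730 0.1751] k=[12 27 12 1 6 2]
t=5: x=[12.3861 23.4698 11.9657 2.3280 5.2740 2.4080] k=[9 22 11 2 8 2]
t=6: x=[9.3965 19.0932 10.8252 3.2311 7.0307 2.5827] k=[8 23 9 6 10 0]
t=7: x=[8.6171 19.6519 9.6226 6.5106 8.8723 0.8752] k=[5 17 8 5 5 3]
t=8: x=[5.5737 14.5009 8.2368 5.1865 4.8662 3.2610] k=[10 17 10 3 2 2]
t=9: x=[9.8573 15.0749 9.6859 3.4631 2.1012 2.0584] k=[8 12 11 0 0 5]
t=10: x=[7.7408 11.0008 9.8319 0.9221 0.4284 4.7038] k=[11 9 13 1 3 2]
t=11: x=[10.0785 9.0239 11.2832 2.1602 2.7662 2.1458] k=[7 11 13 5 6 0]
t=12: x=[6.8054 10.2869 11.7804 5.6903 5.4451 0.5252] k=[10 14 14 4 8 0]
t=13: x=[9.6175 13.0033 12.7561 5.1222 7.0307 0.7002] k=[14 11 12 4 5 0]
t=14: x=[12.8310 10.7755 10.8885 4.7024 4.5238 0.4377] k=[17 10 14 5 6 4]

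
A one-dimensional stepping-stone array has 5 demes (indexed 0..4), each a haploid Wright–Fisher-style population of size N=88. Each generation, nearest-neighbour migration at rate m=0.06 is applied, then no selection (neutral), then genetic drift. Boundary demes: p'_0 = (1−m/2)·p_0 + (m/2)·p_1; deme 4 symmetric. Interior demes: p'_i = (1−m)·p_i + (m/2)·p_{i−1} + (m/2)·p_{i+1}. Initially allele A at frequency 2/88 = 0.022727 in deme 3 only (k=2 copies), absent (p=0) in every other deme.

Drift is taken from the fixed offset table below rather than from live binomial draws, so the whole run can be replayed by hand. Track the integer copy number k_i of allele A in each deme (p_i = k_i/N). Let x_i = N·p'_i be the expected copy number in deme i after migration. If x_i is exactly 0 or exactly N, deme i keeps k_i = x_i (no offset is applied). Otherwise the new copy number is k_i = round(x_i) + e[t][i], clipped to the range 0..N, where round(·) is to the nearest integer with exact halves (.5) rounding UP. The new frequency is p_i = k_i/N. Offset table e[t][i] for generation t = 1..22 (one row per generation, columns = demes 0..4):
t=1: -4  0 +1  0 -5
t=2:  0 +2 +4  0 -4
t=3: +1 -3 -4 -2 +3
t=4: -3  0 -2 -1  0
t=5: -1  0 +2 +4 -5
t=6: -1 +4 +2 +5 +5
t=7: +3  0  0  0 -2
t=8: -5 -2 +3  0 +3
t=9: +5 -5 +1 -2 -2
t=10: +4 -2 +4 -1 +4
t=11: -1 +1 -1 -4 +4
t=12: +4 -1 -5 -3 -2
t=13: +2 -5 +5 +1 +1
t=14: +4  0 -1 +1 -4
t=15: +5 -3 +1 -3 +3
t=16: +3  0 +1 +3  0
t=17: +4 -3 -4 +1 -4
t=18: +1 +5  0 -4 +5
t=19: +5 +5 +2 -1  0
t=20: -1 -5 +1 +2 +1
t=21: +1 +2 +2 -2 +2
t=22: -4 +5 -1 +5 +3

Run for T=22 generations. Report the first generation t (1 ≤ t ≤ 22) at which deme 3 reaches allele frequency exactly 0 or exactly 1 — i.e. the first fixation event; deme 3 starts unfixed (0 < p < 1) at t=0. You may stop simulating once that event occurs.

t=0: k=[0 0 0 2 0]
t=1: x=[0.0000 0.0000 0.0600 1.8800 0.0600] k=[0 0 1 2 0]
t=2: x=[0.0000 0.0300 1.0000 1.9100 0.0600] k=[0 2 5 2 0]
t=3: x=[0.0600 2.0300 4.8200 2.0300 0.0600] k=[1 0 1 0 3]

3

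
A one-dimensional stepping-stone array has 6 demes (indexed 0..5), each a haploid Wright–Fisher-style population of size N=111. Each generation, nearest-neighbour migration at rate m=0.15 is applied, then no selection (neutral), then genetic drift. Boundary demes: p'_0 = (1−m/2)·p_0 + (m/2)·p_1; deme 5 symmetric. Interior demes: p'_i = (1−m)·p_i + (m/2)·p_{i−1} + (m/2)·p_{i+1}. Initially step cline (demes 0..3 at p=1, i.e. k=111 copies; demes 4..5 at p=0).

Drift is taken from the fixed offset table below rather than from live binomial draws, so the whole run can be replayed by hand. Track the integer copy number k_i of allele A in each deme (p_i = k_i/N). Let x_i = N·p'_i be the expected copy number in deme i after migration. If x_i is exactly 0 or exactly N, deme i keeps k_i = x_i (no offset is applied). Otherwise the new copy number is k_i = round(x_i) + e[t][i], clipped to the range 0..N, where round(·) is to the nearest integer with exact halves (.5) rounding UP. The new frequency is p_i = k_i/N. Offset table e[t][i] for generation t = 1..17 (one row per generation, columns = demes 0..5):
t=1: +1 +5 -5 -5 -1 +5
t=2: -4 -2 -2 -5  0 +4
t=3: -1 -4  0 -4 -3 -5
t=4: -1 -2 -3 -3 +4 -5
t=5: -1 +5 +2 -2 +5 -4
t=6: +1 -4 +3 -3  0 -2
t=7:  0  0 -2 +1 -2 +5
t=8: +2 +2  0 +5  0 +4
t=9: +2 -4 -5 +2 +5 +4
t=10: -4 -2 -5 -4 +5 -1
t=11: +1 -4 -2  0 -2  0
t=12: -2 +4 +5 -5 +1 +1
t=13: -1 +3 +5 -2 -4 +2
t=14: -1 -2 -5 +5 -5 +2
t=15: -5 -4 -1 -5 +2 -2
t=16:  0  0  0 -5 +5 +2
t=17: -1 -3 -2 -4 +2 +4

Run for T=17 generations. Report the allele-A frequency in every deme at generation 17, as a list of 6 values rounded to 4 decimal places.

[0.8649, 0.8108, 0.7207, 0.4685, 0.4144, 0.3153]

t=0: k=[111 111 111 111 0 0]
t=1: x=[111.0000 111.0000 111.0000 102.6750 8.3250 0.0000] k=[111 111 111 98 7 0]
t=2: x=[111.0000 111.0000 110.0250 92.1500 13.3000 0.5250] k=[111 111 108 87 13 5]
t=3: x=[111.0000 110.7750 106.6500 83.0250 17.9500 5.6000] k=[111 107 107 79 15 1]
t=4: x=[110.7000 107.3000 104.9000 76.3000 18.7500 2.0500] k=[110 105 102 73 23 0]
t=5: x=[109.6250 105.1500 100.0500 71.4250 25.0250 1.7250] k=[109 110 102 69 30 0]
t=6: x=[109.0750 109.3250 100.1250 68.5500 30.6750 2.2500] k=[110 105 103 66 31 0]
t=7: x=[109.6250 105.2250 100.3750 66.1500 31.3000 2.3250] k=[110 105 98 67 29 7]
t=8: x=[109.6250 104.8500 96.2000 66.4750 30.2000 8.6500] k=[111 107 96 71 30 13]
t=9: x=[110.7000 106.4750 94.9500 69.8000 31.8000 14.2750] k=[111 102 90 72 37 18]
t=10: x=[110.3250 101.7750 89.5500 70.7250 38.2000 19.4250] k=[106 100 85 67 43 18]
t=11: x=[105.5500 99.3250 84.7750 66.5500 42.9250 19.8750] k=[107 95 83 67 41 20]
t=12: x=[106.1000 95.0000 82.7000 66.2500 41.3750 21.5750] k=[104 99 88 61 42 23]
t=13: x=[103.6250 98.5500 86.8000 61.6000 42.0000 24.4250] k=[103 102 92 60 38 26]
t=14: x=[102.9250 101.3250 90.3500 60.7500 38.7500 26.9000] k=[102 99 85 66 34 29]
t=15: x=[101.7750 98.1750 84.6250 65.0250 36.0250 29.3750] k=[97 94 84 60 38 27]
t=16: x=[96.7750 93.4750 82.9500 60.1500 38.8250 27.8250] k=[97 93 83 55 44 30]
t=17: x=[96.7000 92.5500 81.6500 56.2750 43.7750 31.0500] k=[96 90 80 52 46 35]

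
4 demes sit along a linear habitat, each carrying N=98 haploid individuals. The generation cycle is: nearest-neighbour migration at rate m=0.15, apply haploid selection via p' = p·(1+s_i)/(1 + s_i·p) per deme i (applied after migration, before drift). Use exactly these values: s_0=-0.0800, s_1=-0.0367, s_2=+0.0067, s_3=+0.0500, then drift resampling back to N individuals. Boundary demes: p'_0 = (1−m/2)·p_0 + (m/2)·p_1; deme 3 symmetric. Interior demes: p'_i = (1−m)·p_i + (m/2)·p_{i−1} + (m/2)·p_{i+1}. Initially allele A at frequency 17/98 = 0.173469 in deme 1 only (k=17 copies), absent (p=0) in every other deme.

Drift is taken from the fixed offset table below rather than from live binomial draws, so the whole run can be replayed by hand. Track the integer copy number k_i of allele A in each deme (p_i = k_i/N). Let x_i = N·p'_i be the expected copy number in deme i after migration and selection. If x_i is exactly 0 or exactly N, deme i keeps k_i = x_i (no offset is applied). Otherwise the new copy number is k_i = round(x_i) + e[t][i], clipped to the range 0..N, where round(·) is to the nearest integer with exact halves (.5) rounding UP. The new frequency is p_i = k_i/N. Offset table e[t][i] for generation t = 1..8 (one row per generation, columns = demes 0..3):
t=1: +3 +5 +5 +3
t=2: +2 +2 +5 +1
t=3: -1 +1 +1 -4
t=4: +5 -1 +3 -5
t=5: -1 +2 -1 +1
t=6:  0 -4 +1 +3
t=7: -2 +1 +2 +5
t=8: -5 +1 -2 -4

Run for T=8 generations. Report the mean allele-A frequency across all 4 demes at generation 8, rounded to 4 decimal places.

0.0842

t=0: k=[0 17 0 0]
t=1: x=[1.1742 13.9954 1.2834 0.0000] k=[4 19 6 0]
t=2: x=[4.7348 16.3835 6.5658 0.4724] k=[7 18 12 1]
t=3: x=[7.2453 16.2127 11.6936 1.9145] k=[6 17 13 0]
t=4: x=[6.3142 15.3838 12.3971 1.0232] k=[11 14 15 0]
t=5: x=[10.4225 13.4113 13.8794 1.1806] k=[9 15 13 2]
t=6: x=[8.7616 13.9467 12.3971 2.9620] k=[9 10 13 6]
t=7: x=[8.4113 9.8148 12.3218 6.8285] k=[6 11 14 12]
t=8: x=[5.8957 10.4944 13.7035 12.6789] k=[1 11 12 9]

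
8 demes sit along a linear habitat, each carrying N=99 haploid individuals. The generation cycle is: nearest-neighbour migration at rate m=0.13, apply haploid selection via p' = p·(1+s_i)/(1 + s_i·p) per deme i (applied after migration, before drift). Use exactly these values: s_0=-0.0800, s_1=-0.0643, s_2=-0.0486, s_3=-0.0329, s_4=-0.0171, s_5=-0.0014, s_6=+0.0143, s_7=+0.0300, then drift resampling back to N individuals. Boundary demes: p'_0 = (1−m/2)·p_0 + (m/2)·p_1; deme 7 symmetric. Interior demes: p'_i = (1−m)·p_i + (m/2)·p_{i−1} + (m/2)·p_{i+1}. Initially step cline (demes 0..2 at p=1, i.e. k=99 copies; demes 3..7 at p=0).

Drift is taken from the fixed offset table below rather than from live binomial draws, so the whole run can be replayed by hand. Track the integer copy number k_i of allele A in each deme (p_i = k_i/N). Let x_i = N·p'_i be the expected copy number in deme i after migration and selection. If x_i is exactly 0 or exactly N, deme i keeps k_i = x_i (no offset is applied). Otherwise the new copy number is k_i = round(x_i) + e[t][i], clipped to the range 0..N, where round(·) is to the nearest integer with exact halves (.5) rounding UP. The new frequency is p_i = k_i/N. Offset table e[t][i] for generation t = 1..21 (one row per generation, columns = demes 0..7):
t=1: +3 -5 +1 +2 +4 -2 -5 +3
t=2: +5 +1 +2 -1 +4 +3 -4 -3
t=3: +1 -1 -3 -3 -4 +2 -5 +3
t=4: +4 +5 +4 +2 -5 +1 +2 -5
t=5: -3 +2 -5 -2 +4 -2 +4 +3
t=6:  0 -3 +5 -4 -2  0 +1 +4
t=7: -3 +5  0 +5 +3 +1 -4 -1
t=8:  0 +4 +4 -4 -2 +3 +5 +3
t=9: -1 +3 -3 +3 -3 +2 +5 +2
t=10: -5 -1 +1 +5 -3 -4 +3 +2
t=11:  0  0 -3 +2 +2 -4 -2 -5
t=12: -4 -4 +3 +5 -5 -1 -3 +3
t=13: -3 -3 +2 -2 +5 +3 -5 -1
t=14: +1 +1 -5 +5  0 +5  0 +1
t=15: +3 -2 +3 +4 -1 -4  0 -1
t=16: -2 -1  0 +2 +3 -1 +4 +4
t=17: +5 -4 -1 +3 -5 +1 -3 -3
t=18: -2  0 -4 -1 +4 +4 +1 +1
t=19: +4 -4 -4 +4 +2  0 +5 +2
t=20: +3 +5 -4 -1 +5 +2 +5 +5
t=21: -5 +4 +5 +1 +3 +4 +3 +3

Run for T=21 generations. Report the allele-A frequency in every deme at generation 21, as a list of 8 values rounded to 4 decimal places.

t=0: k=[99 99 99 0 0 0 0 0]
t=1: x=[99.0000 99.0000 92.2587 6.2366 0.0000 0.0000 0.0000 0.0000] k=[99 99 93 8 0 0 0 0]
t=2: x=[99.0000 98.5833 87.3631 12.6317 0.5112 0.0000 0.0000 0.0000] k=[99 99 89 12 5 0 0 0]
t=3: x=[99.0000 98.3056 84.0226 16.0940 5.0467 0.3245 0.0000 0.0000] k=[99 97 81 13 1 2 0 0]
t=4: x=[98.8587 95.8963 76.7731 16.1820 1.8140 1.8025 0.1319 0.0000] k=[99 99 81 18 0 3 2 0]
t=5: x=[99.0000 97.7506 77.2410 20.3783 1.3420 2.7363 1.9621 0.1339] k=[99 99 72 18 5 1 6 3]
t=6: x=[99.0000 97.1267 69.2180 20.1233 5.4948 1.5828 5.5540 3.2877] k=[99 94 74 16 3 2 7 7]
t=7: x=[98.6468 92.6408 70.5303 18.4182 3.7178 2.3867 6.7639 7.1947] k=[96 98 71 23 7 3 3 6]
t=8: x=[95.8883 95.9229 68.5956 24.4587 7.6573 3.2556 3.2392 5.9687] k=[96 99 73 20 6 6 8 9]
t=9: x=[95.9586 96.9881 70.2391 21.9580 6.8000 6.1219 8.0393 9.1782] k=[95 99 67 25 4 8 13 11]
t=10: x=[94.9481 96.5033 65.2507 25.7230 5.5342 8.0546 12.7014 11.4254] k=[90 96 66 31 3 4 16 13]
t=11: x=[89.7115 93.3141 64.5648 30.7415 4.8055 4.7087 15.2069 13.5367] k=[90 93 62 33 7 1 13 9]
t=12: x=[89.5028 90.2755 60.9701 32.4610 8.1698 2.1670 12.1101 9.5111] k=[86 86 64 37 3 1 9 13]
t=13: x=[85.0291 83.7313 62.5352 35.7772 4.9975 1.6477 8.8538 13.0717] k=[82 81 65 34 10 5 4 12]
t=14: x=[80.7250 78.9847 62.8900 33.7074 11.0644 5.2530 4.6475 11.7834] k=[82 80 58 39 11 10 5 13]
t=15: x=[80.6564 77.6065 56.9950 37.6316 12.5646 9.7277 5.9236 12.8060] k=[84 76 60 42 12 6 6 12]
t=16: x=[82.3573 74.2675 58.6851 40.4175 13.3594 6.3816 6.4754 11.9164] k=[80 73 59 42 16 5 10 16]
t=17: x=[78.2086 71.2369 57.6102 40.6114 16.7338 6.0321 10.1941 16.0026] k=[83 67 57 44 12 7 7 13]
t=18: x=[80.7514 65.9431 55.5946 41.9543 13.5520 7.3155 7.4877 12.9389] k=[79 66 52 41 18 11 8 14]
t=19: x=[76.7498 64.4557 50.9642 39.4237 18.7762 11.2460 8.6970 13.9607] k=[81 60 47 43 21 11 14 16]
t=20: x=[78.3031 58.9456 46.3552 41.0241 21.4884 11.8304 14.1059 16.2679] k=[81 64 42 40 26 14 19 21]
t=21: x=[78.5764 62.1511 42.0903 38.4306 25.7996 15.0871 19.0222 21.3610] k=[74 66 47 39 29 19 22 24]

[0.7475, 0.6667, 0.4747, 0.3939, 0.2929, 0.1919, 0.2222, 0.2424]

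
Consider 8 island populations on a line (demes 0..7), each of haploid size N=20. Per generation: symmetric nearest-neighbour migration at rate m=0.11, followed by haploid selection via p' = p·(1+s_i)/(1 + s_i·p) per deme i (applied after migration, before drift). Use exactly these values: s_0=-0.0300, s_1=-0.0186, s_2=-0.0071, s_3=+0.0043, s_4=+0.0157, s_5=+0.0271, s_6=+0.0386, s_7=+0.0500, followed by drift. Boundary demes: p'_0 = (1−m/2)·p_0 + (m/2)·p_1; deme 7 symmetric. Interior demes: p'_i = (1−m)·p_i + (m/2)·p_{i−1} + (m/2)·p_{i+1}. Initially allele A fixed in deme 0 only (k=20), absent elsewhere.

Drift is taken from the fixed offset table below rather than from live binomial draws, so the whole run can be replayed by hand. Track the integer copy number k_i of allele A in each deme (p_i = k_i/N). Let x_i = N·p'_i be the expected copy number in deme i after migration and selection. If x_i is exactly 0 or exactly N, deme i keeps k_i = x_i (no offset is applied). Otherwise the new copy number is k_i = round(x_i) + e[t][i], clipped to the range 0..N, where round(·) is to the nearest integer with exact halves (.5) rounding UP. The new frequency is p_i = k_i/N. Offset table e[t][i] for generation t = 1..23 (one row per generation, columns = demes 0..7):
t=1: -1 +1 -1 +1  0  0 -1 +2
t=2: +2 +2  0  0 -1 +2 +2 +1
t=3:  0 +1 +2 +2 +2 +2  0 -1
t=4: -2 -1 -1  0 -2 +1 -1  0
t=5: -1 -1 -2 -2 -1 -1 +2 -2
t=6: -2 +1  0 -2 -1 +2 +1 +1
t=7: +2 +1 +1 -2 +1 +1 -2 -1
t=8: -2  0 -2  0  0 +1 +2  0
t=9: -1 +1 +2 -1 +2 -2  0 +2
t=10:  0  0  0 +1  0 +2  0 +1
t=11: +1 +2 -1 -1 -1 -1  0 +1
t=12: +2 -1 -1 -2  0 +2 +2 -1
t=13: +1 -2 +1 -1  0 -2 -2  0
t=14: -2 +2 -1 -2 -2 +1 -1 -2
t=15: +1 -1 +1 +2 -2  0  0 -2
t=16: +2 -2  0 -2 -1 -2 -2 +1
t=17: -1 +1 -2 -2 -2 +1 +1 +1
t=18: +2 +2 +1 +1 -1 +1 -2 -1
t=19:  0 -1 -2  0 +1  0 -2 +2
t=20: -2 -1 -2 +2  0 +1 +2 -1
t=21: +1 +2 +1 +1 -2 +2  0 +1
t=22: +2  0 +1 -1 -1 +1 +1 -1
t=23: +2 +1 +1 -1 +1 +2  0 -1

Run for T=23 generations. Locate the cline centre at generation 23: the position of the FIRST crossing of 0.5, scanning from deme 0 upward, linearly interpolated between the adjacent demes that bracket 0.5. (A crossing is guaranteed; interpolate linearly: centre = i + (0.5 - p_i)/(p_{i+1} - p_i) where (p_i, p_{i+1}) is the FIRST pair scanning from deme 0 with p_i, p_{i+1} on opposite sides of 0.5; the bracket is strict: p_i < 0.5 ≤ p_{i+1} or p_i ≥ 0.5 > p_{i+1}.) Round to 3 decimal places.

t=0: k=[20 0 0 0 0 0 0 0]
t=1: x=[18.8679 1.0806 0.0000 0.0000 0.0000 0.0000 0.0000 0.0000] k=[18 2 0 0 0 0 0 0]
t=2: x=[17.0441 2.7255 0.1092 0.0000 0.0000 0.0000 0.0000 0.0000] k=[19 5 0 0 0 0 0 0]
t=3: x=[18.1802 5.4205 0.2731 0.0000 0.0000 0.0000 0.0000 0.0000] k=[18 6 2 0 0 0 0 0]
t=4: x=[17.2690 6.3583 2.0966 0.1105 0.0000 0.0000 0.0000 0.0000] k=[15 5 1 0 0 0 0 0]
t=5: x=[14.3270 5.2569 1.1572 0.0552 0.0000 0.0000 0.0000 0.0000] k=[13 4 0 0 0 0 0 0]
t=6: x=[12.3617 4.2122 0.2185 0.0000 0.0000 0.0000 0.0000 0.0000] k=[10 5 0 0 0 0 0 0]
t=7: x=[9.5729 4.9299 0.2731 0.0000 0.0000 0.0000 0.0000 0.0000] k=[12 6 1 0 0 0 0 0]
t=8: x=[11.5216 5.9760 1.2119 0.0552 0.0000 0.0000 0.0000 0.0000] k=[10 6 0 0 0 0 0 0]
t=9: x=[9.6278 5.8123 0.3277 0.0000 0.0000 0.0000 0.0000 0.0000] k=[9 7 2 0 0 0 0 0]
t=10: x=[8.7398 6.7508 2.1513 0.1105 0.0000 0.0000 0.0000 0.0000] k=[9 7 2 1 0 0 0 0]
t=11: x=[8.7398 6.7508 2.2060 1.0041 0.0559 0.0000 0.0000 0.0000] k=[10 9 1 0 0 0 0 0]
t=12: x=[9.7927 8.5230 1.3758 0.0552 0.0000 0.0000 0.0000 0.0000] k=[12 8 0 0 0 0 0 0]
t=13: x=[11.6321 7.6909 0.4369 0.0000 0.0000 0.0000 0.0000 0.0000] k=[13 6 1 0 0 0 0 0]
t=14: x=[12.4726 6.0306 1.2119 0.0552 0.0000 0.0000 0.0000 0.0000] k=[10 8 0 0 0 0 0 0]
t=15: x=[9.7378 7.5814 0.4369 0.0000 0.0000 0.0000 0.0000 0.0000] k=[11 7 1 0 0 0 0 0]
t=16: x=[10.6285 6.8055 1.2665 0.0552 0.0000 0.0000 0.0000 0.0000] k=[13 5 1 0 0 0 0 0]
t=17: x=[12.4171 5.1479 1.1572 0.0552 0.0000 0.0000 0.0000 0.0000] k=[11 6 0 0 0 0 0 0]
t=18: x=[10.5733 5.8669 0.3277 0.0000 0.0000 0.0000 0.0000 0.0000] k=[13 8 1 0 0 0 0 0]
t=19: x=[12.5834 7.8005 1.3212 0.0552 0.0000 0.0000 0.0000 0.0000] k=[13 7 0 0 0 0 0 0]
t=20: x=[12.5280 6.8601 0.3823 0.0000 0.0000 0.0000 0.0000 0.0000] k=[11 6 0 0 0 0 0 0]
t=21: x=[10.5733 5.8669 0.3277 0.0000 0.0000 0.0000 0.0000 0.0000] k=[12 8 1 0 0 0 0 0]
t=22: x=[11.6321 7.7457 1.3212 0.0552 0.0000 0.0000 0.0000 0.0000] k=[14 8 2 0 0 0 0 0]
t=23: x=[13.5375 7.9101 2.2060 0.1105 0.0000 0.0000 0.0000 0.0000] k=[16 9 3 0 0 0 0 0]

0.857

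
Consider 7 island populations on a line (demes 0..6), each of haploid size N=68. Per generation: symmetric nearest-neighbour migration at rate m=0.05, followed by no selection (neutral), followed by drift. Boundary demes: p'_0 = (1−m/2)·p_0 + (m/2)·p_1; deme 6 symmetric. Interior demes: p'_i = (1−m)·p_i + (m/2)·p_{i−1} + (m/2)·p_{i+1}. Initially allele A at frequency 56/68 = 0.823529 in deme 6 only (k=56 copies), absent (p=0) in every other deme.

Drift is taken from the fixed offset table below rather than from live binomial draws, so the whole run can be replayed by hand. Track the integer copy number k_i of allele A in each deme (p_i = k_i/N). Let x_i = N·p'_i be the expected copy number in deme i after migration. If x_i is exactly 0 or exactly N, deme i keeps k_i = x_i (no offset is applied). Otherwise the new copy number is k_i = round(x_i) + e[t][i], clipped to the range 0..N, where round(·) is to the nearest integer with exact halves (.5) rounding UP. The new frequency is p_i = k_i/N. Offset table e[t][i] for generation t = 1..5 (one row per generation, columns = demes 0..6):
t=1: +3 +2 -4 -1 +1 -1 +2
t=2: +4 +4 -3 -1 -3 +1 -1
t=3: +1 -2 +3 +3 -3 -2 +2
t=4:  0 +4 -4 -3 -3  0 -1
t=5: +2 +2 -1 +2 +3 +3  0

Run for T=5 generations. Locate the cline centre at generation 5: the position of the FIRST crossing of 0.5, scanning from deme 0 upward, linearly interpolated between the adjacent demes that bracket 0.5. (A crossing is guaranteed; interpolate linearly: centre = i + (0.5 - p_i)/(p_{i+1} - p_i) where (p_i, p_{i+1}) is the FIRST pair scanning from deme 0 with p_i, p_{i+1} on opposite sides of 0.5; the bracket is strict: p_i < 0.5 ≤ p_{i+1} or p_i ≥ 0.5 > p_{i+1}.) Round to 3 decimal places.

5.596

t=0: k=[0 0 0 0 0 0 56]
t=1: x=[0.0000 0.0000 0.0000 0.0000 0.0000 1.4000 54.6000] k=[0 0 0 0 0 0 57]
t=2: x=[0.0000 0.0000 0.0000 0.0000 0.0000 1.4250 55.5750] k=[0 0 0 0 0 2 55]
t=3: x=[0.0000 0.0000 0.0000 0.0000 0.0500 3.2750 53.6750] k=[0 0 0 0 0 1 56]
t=4: x=[0.0000 0.0000 0.0000 0.0000 0.0250 2.3500 54.6250] k=[0 0 0 0 0 2 54]
t=5: x=[0.0000 0.0000 0.0000 0.0000 0.0500 3.2500 52.7000] k=[0 0 0 0 3 6 53]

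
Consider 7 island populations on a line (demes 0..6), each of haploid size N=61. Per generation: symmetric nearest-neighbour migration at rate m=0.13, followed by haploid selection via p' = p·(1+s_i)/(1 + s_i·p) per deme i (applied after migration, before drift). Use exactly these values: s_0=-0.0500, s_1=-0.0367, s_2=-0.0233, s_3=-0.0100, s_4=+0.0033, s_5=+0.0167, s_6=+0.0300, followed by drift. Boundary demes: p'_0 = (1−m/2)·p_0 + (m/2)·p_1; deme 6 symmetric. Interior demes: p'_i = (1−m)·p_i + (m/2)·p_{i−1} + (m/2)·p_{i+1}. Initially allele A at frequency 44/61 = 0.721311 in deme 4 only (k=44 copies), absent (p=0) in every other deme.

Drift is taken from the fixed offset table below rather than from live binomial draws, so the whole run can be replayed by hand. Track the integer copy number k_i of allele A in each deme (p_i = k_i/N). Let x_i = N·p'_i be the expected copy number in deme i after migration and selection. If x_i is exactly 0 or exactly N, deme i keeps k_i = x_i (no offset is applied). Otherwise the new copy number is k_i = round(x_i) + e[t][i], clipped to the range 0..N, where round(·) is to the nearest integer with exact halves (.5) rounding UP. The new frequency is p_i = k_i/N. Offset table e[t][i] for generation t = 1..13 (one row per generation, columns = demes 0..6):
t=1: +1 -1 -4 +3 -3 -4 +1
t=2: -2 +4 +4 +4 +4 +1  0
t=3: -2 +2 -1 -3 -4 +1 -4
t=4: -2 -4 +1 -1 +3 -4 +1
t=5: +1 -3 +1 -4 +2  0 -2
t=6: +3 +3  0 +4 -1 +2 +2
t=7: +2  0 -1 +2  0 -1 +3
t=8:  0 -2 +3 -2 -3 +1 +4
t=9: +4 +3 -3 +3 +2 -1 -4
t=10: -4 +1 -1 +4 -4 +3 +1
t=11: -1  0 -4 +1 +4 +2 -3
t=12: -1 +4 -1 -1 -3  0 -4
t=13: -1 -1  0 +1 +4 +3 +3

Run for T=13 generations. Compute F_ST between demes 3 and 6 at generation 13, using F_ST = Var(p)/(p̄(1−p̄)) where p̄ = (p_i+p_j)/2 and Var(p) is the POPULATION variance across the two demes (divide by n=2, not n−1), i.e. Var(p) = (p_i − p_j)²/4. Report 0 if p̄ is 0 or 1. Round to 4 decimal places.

t=0: k=[0 0 0 0 44 0 0]
t=1: x=[0.0000 0.0000 0.0000 2.8327 38.3270 2.9055 0.0000] k=[0 0 0 6 35 0 0]
t=2: x=[0.0000 0.0000 0.3810 7.4292 30.8902 2.3116 0.0000] k=[0 0 4 11 35 3 0]
t=3: x=[0.0000 0.2505 4.1038 12.0078 31.4102 4.9599 0.2008] k=[0 2 3 9 27 6 0]
t=4: x=[0.1235 1.8662 3.2517 9.6977 24.5133 7.0780 0.4016] k=[0 0 4 9 28 3 1]
t=5: x=[0.0000 0.2505 3.9765 9.8269 25.1887 4.5644 1.1633] k=[0 0 5 6 27 5 0]
t=6: x=[0.0000 0.3131 4.6380 7.2357 24.2531 6.1966 0.3347] k=[0 3 5 11 23 8 2]
t=7: x=[0.1853 2.8323 5.1478 11.2972 21.2906 8.7079 2.4588] k=[2 3 4 13 21 8 5]
t=8: x=[1.9651 2.8951 4.4223 12.8329 19.6789 8.7737 5.3372] k=[2 1 7 11 17 10 9]
t=9: x=[1.8412 1.4028 6.7276 11.0388 16.1942 10.5336 9.2955] k=[6 4 4 14 18 10 5]
t=10: x=[5.6035 3.9883 4.5497 13.5040 17.2607 10.3364 5.4704] k=[2 5 4 18 13 13 6]
t=11: x=[2.0890 4.5791 4.8683 16.6431 13.3593 12.7108 6.6276] k=[1 5 1 18 17 15 4]
t=12: x=[1.1982 4.3272 2.3120 16.7078 16.9753 14.5981 4.8452] k=[0 8 1 16 14 15 1]
t=13: x=[0.4942 6.7959 2.3756 14.7821 14.2309 14.2047 1.9655] k=[0 6 2 16 18 17 5]

0.0570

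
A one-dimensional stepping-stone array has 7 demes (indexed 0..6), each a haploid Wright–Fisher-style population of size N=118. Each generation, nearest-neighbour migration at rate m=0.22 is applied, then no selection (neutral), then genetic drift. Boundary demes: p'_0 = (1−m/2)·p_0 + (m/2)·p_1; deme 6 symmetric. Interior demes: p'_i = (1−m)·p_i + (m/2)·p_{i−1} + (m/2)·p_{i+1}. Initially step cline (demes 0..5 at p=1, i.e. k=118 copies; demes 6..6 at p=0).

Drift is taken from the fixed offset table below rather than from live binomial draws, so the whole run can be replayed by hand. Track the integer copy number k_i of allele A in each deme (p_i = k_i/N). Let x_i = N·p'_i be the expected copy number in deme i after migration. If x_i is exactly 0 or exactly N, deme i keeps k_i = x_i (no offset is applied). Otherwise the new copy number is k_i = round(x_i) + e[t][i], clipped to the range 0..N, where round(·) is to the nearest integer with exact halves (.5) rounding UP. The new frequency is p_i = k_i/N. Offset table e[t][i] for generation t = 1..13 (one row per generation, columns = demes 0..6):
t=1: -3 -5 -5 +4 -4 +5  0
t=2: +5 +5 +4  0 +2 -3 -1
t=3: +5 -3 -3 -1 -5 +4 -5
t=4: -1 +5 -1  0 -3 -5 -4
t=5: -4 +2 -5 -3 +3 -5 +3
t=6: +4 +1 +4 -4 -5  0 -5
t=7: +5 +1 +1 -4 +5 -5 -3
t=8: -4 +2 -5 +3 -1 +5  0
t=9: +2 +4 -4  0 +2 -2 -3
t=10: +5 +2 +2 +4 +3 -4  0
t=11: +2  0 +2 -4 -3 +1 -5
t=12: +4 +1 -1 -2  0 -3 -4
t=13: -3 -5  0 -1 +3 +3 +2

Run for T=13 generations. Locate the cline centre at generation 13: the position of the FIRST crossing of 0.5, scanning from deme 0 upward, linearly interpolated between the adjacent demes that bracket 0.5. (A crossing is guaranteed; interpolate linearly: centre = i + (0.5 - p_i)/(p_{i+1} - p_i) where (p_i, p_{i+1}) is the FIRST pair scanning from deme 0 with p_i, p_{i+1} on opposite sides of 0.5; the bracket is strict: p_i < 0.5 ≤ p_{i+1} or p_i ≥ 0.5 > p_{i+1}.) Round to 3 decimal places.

5.478

t=0: k=[118 118 118 118 118 118 0]
t=1: x=[118.0000 118.0000 118.0000 118.0000 118.0000 105.0200 12.9800] k=[118 118 118 118 118 110 13]
t=2: x=[118.0000 118.0000 118.0000 118.0000 117.1200 100.2100 23.6700] k=[118 118 118 118 118 97 23]
t=3: x=[118.0000 118.0000 118.0000 118.0000 115.6900 91.1700 31.1400] k=[118 118 118 118 111 95 26]
t=4: x=[118.0000 118.0000 118.0000 117.2300 110.0100 89.1700 33.5900] k=[118 118 118 117 107 84 30]
t=5: x=[118.0000 118.0000 117.8900 116.0100 105.5700 80.5900 35.9400] k=[118 118 113 113 109 76 39]
t=6: x=[118.0000 117.4500 113.5500 112.5600 105.8100 75.5600 43.0700] k=[118 118 118 109 101 76 38]
t=7: x=[118.0000 118.0000 117.0100 109.1100 99.1300 74.5700 42.1800] k=[118 118 118 105 104 70 39]
t=8: x=[118.0000 118.0000 116.5700 106.3200 100.3700 70.3300 42.4100] k=[118 118 112 109 99 75 42]
t=9: x=[118.0000 117.3400 112.3300 108.2300 97.4600 74.0100 45.6300] k=[118 118 108 108 99 72 43]
t=10: x=[118.0000 116.9000 109.1000 107.0100 97.0200 71.7800 46.1900] k=[118 118 111 111 100 68 46]
t=11: x=[118.0000 117.2300 111.7700 109.7900 97.6900 69.1000 48.4200] k=[118 117 114 106 95 70 43]
t=12: x=[117.8900 116.7800 113.4500 105.6700 93.4600 69.7800 45.9700] k=[118 118 112 104 93 67 42]
t=13: x=[118.0000 117.3400 111.7800 103.6700 91.3500 67.1100 44.7500] k=[118 112 112 103 94 70 47]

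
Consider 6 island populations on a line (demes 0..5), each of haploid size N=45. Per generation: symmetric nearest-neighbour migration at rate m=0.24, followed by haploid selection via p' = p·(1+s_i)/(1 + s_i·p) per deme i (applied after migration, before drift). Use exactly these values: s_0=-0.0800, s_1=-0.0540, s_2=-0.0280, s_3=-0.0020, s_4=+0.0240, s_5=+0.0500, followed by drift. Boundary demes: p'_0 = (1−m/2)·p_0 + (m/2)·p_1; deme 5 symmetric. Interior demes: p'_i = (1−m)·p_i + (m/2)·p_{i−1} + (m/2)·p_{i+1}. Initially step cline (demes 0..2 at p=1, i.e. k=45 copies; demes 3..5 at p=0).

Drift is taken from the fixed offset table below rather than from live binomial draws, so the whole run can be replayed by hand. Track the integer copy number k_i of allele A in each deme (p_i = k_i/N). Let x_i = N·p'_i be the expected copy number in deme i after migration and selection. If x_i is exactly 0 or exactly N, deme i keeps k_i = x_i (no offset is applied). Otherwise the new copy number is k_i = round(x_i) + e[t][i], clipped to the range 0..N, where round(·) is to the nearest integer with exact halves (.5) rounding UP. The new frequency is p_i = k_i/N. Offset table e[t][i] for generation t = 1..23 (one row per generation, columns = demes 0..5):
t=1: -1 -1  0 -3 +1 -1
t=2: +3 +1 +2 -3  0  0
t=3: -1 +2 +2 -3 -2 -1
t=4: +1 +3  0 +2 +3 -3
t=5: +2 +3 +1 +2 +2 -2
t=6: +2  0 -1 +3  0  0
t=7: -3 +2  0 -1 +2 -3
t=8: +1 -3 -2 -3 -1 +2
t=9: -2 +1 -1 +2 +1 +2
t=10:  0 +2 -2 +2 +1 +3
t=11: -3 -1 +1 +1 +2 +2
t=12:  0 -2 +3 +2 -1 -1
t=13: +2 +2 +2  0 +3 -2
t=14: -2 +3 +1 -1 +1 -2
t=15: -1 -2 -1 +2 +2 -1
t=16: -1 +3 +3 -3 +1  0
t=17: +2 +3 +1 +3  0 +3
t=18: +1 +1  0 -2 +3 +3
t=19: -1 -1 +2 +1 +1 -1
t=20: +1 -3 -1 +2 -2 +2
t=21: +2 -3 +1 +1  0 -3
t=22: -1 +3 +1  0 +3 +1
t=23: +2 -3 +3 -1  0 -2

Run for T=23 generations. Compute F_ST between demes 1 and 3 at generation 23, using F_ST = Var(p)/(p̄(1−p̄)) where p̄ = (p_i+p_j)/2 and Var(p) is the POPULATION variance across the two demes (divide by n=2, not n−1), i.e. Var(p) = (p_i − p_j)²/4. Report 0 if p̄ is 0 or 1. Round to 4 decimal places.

t=0: k=[45 45 45 0 0 0]
t=1: x=[45.0000 45.0000 39.4636 5.3905 0.0000 0.0000] k=[45 45 39 2 0 0]
t=2: x=[45.0000 44.2396 35.0618 6.1893 0.2457 0.0000] k=[45 45 37 3 0 0]
t=3: x=[45.0000 43.9864 33.6405 6.7086 0.3686 0.0000] k=[45 45 36 4 0 0]
t=4: x=[45.0000 43.8599 32.9916 7.3477 0.4914 0.0000] k=[45 45 33 9 3 0]
t=5: x=[45.0000 43.4806 31.2908 11.1432 3.4345 0.3778] k=[45 45 32 13 5 0]
t=6: x=[45.0000 43.3542 31.0077 14.3005 5.4730 0.6296] k=[45 43 30 17 5 1]
t=7: x=[44.7393 41.5052 29.7147 17.0988 6.0837 1.5514] k=[42 44 30 16 8 0]
t=8: x=[42.0159 41.9247 29.7147 16.6990 8.1572 1.0069] k=[43 39 28 14 7 3]
t=9: x=[42.3172 37.8318 27.3362 14.8201 7.5072 3.6399] k=[40 39 26 17 9 6]
t=10: x=[39.4893 37.2088 26.1697 17.0988 9.7803 6.6311] k=[39 39 24 19 11 10]
t=11: x=[38.5530 36.8355 24.8846 18.6181 12.0481 10.5078] k=[36 36 26 20 14 13]
t=12: x=[35.3846 34.3555 26.1697 19.9778 14.8349 13.5781] k=[35 32 29 22 14 13]
t=13: x=[33.9601 31.4809 28.2223 21.8575 15.0768 13.5781] k=[36 33 30 22 18 12]
t=14: x=[35.0068 32.5052 29.1093 22.4575 18.0156 13.1699] k=[33 36 30 21 19 11]
t=15: x=[32.6261 34.4791 29.3514 21.8175 18.5380 12.3933] k=[32 32 28 24 21 11]
t=16: x=[31.2158 30.9901 27.6986 24.0976 20.4242 12.6387] k=[30 34 31 21 21 13]
t=17: x=[29.6481 32.6693 29.8762 22.1775 20.3040 14.4341] k=[32 36 31 25 20 17]
t=18: x=[31.7128 34.4791 30.6034 25.0978 20.5044 17.8831] k=[33 35 31 23 24 21]
t=19: x=[32.5014 33.8201 30.2397 24.0576 23.7861 21.9080] k=[32 33 32 25 25 21]
t=20: x=[31.3400 32.2591 31.0077 25.8180 24.7844 22.0283] k=[32 29 30 28 23 24]
t=21: x=[30.8437 28.9108 29.3514 27.6186 23.9858 24.4259] k=[33 26 30 29 24 21]
t=22: x=[31.3814 26.7207 29.1093 28.4991 24.5050 21.9080] k=[30 30 30 28 28 23]
t=23: x=[29.1549 29.4398 29.4725 28.2189 27.6535 24.1468] k=[31 26 32 27 28 22]

0.0005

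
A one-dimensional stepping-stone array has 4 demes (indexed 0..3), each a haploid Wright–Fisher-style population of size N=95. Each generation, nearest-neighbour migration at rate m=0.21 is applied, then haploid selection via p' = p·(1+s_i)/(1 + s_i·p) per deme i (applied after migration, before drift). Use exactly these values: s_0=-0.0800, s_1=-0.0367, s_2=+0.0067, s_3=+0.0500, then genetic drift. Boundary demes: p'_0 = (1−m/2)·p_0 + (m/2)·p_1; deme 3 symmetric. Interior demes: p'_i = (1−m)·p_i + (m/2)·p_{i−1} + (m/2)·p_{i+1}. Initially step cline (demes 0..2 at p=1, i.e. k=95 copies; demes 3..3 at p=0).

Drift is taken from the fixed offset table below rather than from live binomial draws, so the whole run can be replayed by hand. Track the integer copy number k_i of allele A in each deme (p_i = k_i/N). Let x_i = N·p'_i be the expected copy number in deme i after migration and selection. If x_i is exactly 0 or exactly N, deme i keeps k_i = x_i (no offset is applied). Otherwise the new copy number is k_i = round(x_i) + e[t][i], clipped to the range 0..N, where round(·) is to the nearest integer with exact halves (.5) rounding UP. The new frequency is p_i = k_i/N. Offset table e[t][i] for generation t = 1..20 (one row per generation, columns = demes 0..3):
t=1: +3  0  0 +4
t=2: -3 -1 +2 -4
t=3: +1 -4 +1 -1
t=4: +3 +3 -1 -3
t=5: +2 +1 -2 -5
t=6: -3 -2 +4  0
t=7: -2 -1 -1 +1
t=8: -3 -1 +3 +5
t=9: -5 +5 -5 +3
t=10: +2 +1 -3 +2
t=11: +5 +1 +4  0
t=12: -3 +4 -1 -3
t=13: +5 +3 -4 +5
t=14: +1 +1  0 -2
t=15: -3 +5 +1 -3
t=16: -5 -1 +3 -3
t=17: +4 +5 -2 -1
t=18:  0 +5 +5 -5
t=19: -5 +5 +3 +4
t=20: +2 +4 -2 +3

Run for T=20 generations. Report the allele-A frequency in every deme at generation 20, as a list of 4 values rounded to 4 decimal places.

[0.7789, 0.9474, 0.8105, 0.7579]

t=0: k=[95 95 95 0]
t=1: x=[95.0000 95.0000 85.0845 10.4190] k=[95 95 85 14]
t=2: x=[95.0000 93.9105 78.6854 22.2762] k=[95 93 81 18]
t=3: x=[94.7718 91.8377 75.7477 25.5152] k=[95 88 77 25]
t=4: x=[94.2016 87.3202 72.8088 31.4784] k=[95 90 72 28]
t=5: x=[94.4296 88.4093 69.3951 33.6729] k=[95 89 67 29]
t=6: x=[94.3156 87.0519 65.4561 34.0483] k=[91 85 69 34]
t=7: x=[89.9886 83.5796 67.1367 38.7896] k=[88 83 66 40]
t=8: x=[86.8766 81.3076 65.1918 43.8797] k=[84 80 68 49]
t=9: x=[82.7154 78.6603 67.3960 52.1452] k=[78 84 62 55]
t=10: x=[77.4692 80.6094 63.7153 56.8540] k=[79 82 61 59]
t=11: x=[78.1924 78.9884 63.1366 60.2916] k=[83 80 67 60]
t=12: x=[81.7633 78.4451 67.7599 61.7964] k=[79 82 67 59]
t=13: x=[78.1924 79.6345 67.8646 60.9135] k=[83 83 64 66]
t=14: x=[82.0982 80.5529 66.3388 66.7676] k=[83 82 66 65]
t=15: x=[81.9866 79.9576 67.7051 66.0954] k=[79 85 69 63]
t=16: x=[78.5253 82.2838 70.1727 64.6465] k=[74 81 73 62]
t=17: x=[73.3740 78.9320 72.7988 64.1795] k=[77 84 71 63]
t=18: x=[76.5256 81.4720 71.6428 64.8529] k=[77 86 77 60]
t=19: x=[76.7469 83.7443 76.2607 62.8311] k=[72 89 79 67]
t=20: x=[72.3795 85.8608 78.8796 69.1874] k=[74 90 77 72]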